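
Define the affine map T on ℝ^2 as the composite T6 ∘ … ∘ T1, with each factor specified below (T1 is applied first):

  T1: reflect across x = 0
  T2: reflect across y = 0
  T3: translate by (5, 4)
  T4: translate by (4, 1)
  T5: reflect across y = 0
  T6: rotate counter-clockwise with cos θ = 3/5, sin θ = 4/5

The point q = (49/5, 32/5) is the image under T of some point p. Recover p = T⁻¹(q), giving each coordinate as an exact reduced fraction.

p = (-2, 1)

T1 = [-1 0 0; 0 1 0; 0 0 1]
T2·T1 = [-1 0 0; 0 -1 0; 0 0 1]
T3·…·T1 = [-1 0 5; 0 -1 4; 0 0 1]
T4·…·T1 = [-1 0 9; 0 -1 5; 0 0 1]
T5·…·T1 = [-1 0 9; 0 1 -5; 0 0 1]
T6·…·T1 = [-3/5 -4/5 47/5; -4/5 3/5 21/5; 0 0 1]
det M = -1; M⁻¹ = [-3/5 -4/5 9; -4/5 3/5 5; 0 0 1]
M⁻¹ · (49/5, 32/5)ᵀ = (-2, 1)ᵀ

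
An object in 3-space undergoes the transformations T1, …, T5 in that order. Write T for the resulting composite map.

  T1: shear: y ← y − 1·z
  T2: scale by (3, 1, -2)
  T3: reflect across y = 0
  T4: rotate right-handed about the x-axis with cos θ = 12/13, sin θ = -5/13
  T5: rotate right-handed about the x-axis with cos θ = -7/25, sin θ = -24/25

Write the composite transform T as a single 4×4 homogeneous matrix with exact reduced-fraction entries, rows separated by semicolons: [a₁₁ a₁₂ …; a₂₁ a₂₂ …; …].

T1 = [1 0 0 0; 0 1 -1 0; 0 0 1 0; 0 0 0 1]
T2·T1 = [3 0 0 0; 0 1 -1 0; 0 0 -2 0; 0 0 0 1]
T3·…·T1 = [3 0 0 0; 0 -1 1 0; 0 0 -2 0; 0 0 0 1]
T4·…·T1 = [3 0 0 0; 0 -12/13 2/13 0; 0 5/13 -29/13 0; 0 0 0 1]
T5·…·T1 = [3 0 0 0; 0 204/325 -142/65 0; 0 253/325 31/65 0; 0 0 0 1]

T = [3 0 0 0; 0 204/325 -142/65 0; 0 253/325 31/65 0; 0 0 0 1]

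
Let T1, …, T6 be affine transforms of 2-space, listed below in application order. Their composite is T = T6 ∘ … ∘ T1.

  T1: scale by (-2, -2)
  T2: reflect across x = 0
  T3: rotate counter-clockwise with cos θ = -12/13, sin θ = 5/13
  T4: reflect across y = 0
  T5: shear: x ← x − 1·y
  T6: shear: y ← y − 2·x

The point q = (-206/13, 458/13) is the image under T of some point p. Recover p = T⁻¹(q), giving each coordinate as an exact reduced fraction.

T1 = [-2 0 0; 0 -2 0; 0 0 1]
T2·T1 = [2 0 0; 0 -2 0; 0 0 1]
T3·…·T1 = [-24/13 10/13 0; 10/13 24/13 0; 0 0 1]
T4·…·T1 = [-24/13 10/13 0; -10/13 -24/13 0; 0 0 1]
T5·…·T1 = [-14/13 34/13 0; -10/13 -24/13 0; 0 0 1]
T6·…·T1 = [-14/13 34/13 0; 18/13 -92/13 0; 0 0 1]
det M = 4; M⁻¹ = [-23/13 -17/26 0; -9/26 -7/26 0; 0 0 1]
M⁻¹ · (-206/13, 458/13)ᵀ = (5, -4)ᵀ

p = (5, -4)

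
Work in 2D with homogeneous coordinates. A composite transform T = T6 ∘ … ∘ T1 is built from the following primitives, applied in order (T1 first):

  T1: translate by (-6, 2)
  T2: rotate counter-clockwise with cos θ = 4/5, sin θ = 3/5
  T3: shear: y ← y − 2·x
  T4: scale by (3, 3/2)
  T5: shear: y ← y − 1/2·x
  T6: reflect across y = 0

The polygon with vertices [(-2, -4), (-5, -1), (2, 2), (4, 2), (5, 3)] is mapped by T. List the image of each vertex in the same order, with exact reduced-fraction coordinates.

T1 translate by (-6, 2): (-2, -4) → (-8, -2); (-5, -1) → (-11, 1); (2, 2) → (-4, 4); (4, 2) → (-2, 4); (5, 3) → (-1, 5)
T2 rotate counter-clockwise with cos θ = 4/5, sin θ = 3/5: (-8, -2) → (-26/5, -32/5); (-11, 1) → (-47/5, -29/5); (-4, 4) → (-28/5, 4/5); (-2, 4) → (-4, 2); (-1, 5) → (-19/5, 17/5)
T3 shear: y ← y − 2·x: (-26/5, -32/5) → (-26/5, 4); (-47/5, -29/5) → (-47/5, 13); (-28/5, 4/5) → (-28/5, 12); (-4, 2) → (-4, 10); (-19/5, 17/5) → (-19/5, 11)
T4 scale by (3, 3/2): (-26/5, 4) → (-78/5, 6); (-47/5, 13) → (-141/5, 39/2); (-28/5, 12) → (-84/5, 18); (-4, 10) → (-12, 15); (-19/5, 11) → (-57/5, 33/2)
T5 shear: y ← y − 1/2·x: (-78/5, 6) → (-78/5, 69/5); (-141/5, 39/2) → (-141/5, 168/5); (-84/5, 18) → (-84/5, 132/5); (-12, 15) → (-12, 21); (-57/5, 33/2) → (-57/5, 111/5)
T6 reflect across y = 0: (-78/5, 69/5) → (-78/5, -69/5); (-141/5, 168/5) → (-141/5, -168/5); (-84/5, 132/5) → (-84/5, -132/5); (-12, 21) → (-12, -21); (-57/5, 111/5) → (-57/5, -111/5)

image vertices: (-78/5, -69/5), (-141/5, -168/5), (-84/5, -132/5), (-12, -21), (-57/5, -111/5)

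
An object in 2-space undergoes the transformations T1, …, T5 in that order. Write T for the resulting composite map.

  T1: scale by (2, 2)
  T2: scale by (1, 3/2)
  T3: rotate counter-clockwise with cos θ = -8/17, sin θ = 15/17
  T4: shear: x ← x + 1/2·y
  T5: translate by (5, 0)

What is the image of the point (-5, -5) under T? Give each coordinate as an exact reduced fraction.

T1 scale by (2, 2): (-5, -5) → (-10, -10)
T2 scale by (1, 3/2): (-10, -10) → (-10, -15)
T3 rotate counter-clockwise with cos θ = -8/17, sin θ = 15/17: (-10, -15) → (305/17, -30/17)
T4 shear: x ← x + 1/2·y: (305/17, -30/17) → (290/17, -30/17)
T5 translate by (5, 0): (290/17, -30/17) → (375/17, -30/17)

T(p) = (375/17, -30/17)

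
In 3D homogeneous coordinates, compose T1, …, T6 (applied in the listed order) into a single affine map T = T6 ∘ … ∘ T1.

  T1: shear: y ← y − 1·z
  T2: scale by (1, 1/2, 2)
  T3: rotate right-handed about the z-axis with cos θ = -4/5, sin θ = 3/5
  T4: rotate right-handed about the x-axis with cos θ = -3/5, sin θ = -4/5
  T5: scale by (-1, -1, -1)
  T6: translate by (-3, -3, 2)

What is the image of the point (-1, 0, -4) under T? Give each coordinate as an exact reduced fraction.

T1 shear: y ← y − 1·z: (-1, 0, -4) → (-1, 4, -4)
T2 scale by (1, 1/2, 2): (-1, 4, -4) → (-1, 2, -8)
T3 rotate right-handed about the z-axis with cos θ = -4/5, sin θ = 3/5: (-1, 2, -8) → (-2/5, -11/5, -8)
T4 rotate right-handed about the x-axis with cos θ = -3/5, sin θ = -4/5: (-2/5, -11/5, -8) → (-2/5, -127/25, 164/25)
T5 scale by (-1, -1, -1): (-2/5, -127/25, 164/25) → (2/5, 127/25, -164/25)
T6 translate by (-3, -3, 2): (2/5, 127/25, -164/25) → (-13/5, 52/25, -114/25)

T(p) = (-13/5, 52/25, -114/25)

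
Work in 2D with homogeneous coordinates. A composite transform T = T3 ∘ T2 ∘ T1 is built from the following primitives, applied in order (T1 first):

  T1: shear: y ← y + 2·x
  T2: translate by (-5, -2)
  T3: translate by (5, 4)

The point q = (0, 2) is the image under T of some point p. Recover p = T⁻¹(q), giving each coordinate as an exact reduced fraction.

p = (0, 0)

T1 = [1 0 0; 2 1 0; 0 0 1]
T2·T1 = [1 0 -5; 2 1 -2; 0 0 1]
T3·…·T1 = [1 0 0; 2 1 2; 0 0 1]
det M = 1; M⁻¹ = [1 0 0; -2 1 -2; 0 0 1]
M⁻¹ · (0, 2)ᵀ = (0, 0)ᵀ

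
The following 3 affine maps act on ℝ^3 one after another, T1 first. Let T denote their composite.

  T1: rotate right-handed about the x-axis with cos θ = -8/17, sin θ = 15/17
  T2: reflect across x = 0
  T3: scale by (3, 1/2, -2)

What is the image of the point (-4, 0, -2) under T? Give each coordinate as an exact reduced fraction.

T1 rotate right-handed about the x-axis with cos θ = -8/17, sin θ = 15/17: (-4, 0, -2) → (-4, 30/17, 16/17)
T2 reflect across x = 0: (-4, 30/17, 16/17) → (4, 30/17, 16/17)
T3 scale by (3, 1/2, -2): (4, 30/17, 16/17) → (12, 15/17, -32/17)

T(p) = (12, 15/17, -32/17)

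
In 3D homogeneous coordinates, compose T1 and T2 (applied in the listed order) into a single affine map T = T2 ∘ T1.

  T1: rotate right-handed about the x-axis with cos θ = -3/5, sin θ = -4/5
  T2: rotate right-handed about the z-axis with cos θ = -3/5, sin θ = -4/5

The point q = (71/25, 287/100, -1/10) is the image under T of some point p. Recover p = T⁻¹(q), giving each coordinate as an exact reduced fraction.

T1 = [1 0 0 0; 0 -3/5 4/5 0; 0 -4/5 -3/5 0; 0 0 0 1]
T2·T1 = [-3/5 -12/25 16/25 0; -4/5 9/25 -12/25 0; 0 -4/5 -3/5 0; 0 0 0 1]
det M = 1; M⁻¹ = [-3/5 -4/5 0 0; -12/25 9/25 -4/5 0; 16/25 -12/25 -3/5 0; 0 0 0 1]
M⁻¹ · (71/25, 287/100, -1/10)ᵀ = (-4, -1/4, 1/2)ᵀ

p = (-4, -1/4, 1/2)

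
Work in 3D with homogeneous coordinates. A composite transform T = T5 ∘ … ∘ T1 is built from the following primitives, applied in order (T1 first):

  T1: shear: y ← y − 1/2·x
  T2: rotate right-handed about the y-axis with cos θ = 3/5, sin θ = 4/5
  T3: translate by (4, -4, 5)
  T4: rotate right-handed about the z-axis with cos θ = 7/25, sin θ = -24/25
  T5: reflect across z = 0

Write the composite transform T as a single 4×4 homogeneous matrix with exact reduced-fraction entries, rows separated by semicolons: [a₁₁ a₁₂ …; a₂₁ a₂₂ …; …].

T1 = [1 0 0 0; -1/2 1 0 0; 0 0 1 0; 0 0 0 1]
T2·T1 = [3/5 0 4/5 0; -1/2 1 0 0; -4/5 0 3/5 0; 0 0 0 1]
T3·…·T1 = [3/5 0 4/5 4; -1/2 1 0 -4; -4/5 0 3/5 5; 0 0 0 1]
T4·…·T1 = [-39/125 24/25 28/125 -68/25; -179/250 7/25 -96/125 -124/25; -4/5 0 3/5 5; 0 0 0 1]
T5·…·T1 = [-39/125 24/25 28/125 -68/25; -179/250 7/25 -96/125 -124/25; 4/5 0 -3/5 -5; 0 0 0 1]

T = [-39/125 24/25 28/125 -68/25; -179/250 7/25 -96/125 -124/25; 4/5 0 -3/5 -5; 0 0 0 1]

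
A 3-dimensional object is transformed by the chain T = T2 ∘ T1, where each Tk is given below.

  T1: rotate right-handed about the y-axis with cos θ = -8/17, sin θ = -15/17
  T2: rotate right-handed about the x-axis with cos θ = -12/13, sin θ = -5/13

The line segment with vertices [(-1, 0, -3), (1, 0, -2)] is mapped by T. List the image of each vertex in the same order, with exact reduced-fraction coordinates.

image vertices: (53/17, 45/221, -108/221), (22/17, 155/221, -372/221)

T1 rotate right-handed about the y-axis with cos θ = -8/17, sin θ = -15/17: (-1, 0, -3) → (53/17, 0, 9/17); (1, 0, -2) → (22/17, 0, 31/17)
T2 rotate right-handed about the x-axis with cos θ = -12/13, sin θ = -5/13: (53/17, 0, 9/17) → (53/17, 45/221, -108/221); (22/17, 0, 31/17) → (22/17, 155/221, -372/221)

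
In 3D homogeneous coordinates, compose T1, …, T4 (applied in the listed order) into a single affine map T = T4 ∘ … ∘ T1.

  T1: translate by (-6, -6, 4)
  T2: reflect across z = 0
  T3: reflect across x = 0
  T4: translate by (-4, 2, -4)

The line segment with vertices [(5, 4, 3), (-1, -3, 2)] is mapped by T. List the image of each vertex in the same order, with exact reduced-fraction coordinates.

image vertices: (-3, 0, -11), (3, -7, -10)

T1 translate by (-6, -6, 4): (5, 4, 3) → (-1, -2, 7); (-1, -3, 2) → (-7, -9, 6)
T2 reflect across z = 0: (-1, -2, 7) → (-1, -2, -7); (-7, -9, 6) → (-7, -9, -6)
T3 reflect across x = 0: (-1, -2, -7) → (1, -2, -7); (-7, -9, -6) → (7, -9, -6)
T4 translate by (-4, 2, -4): (1, -2, -7) → (-3, 0, -11); (7, -9, -6) → (3, -7, -10)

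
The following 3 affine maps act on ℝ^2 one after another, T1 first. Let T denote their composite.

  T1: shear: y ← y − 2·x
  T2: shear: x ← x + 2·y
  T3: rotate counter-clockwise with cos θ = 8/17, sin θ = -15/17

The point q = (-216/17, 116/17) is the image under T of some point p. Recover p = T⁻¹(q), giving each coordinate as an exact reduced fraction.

p = (4, 0)

T1 = [1 0 0; -2 1 0; 0 0 1]
T2·T1 = [-3 2 0; -2 1 0; 0 0 1]
T3·…·T1 = [-54/17 31/17 0; 29/17 -22/17 0; 0 0 1]
det M = 1; M⁻¹ = [-22/17 -31/17 0; -29/17 -54/17 0; 0 0 1]
M⁻¹ · (-216/17, 116/17)ᵀ = (4, 0)ᵀ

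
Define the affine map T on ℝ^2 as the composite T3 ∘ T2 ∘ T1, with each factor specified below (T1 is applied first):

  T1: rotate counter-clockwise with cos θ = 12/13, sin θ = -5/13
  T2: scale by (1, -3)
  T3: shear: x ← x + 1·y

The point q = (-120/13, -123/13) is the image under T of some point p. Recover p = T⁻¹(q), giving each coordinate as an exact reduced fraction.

p = (-1, 3)

T1 = [12/13 5/13 0; -5/13 12/13 0; 0 0 1]
T2·T1 = [12/13 5/13 0; 15/13 -36/13 0; 0 0 1]
T3·…·T1 = [27/13 -31/13 0; 15/13 -36/13 0; 0 0 1]
det M = -3; M⁻¹ = [12/13 -31/39 0; 5/13 -9/13 0; 0 0 1]
M⁻¹ · (-120/13, -123/13)ᵀ = (-1, 3)ᵀ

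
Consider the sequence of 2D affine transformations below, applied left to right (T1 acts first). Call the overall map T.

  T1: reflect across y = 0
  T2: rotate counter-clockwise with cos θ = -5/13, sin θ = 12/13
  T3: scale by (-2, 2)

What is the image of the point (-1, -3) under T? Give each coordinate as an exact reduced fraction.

T(p) = (62/13, -54/13)

T1 reflect across y = 0: (-1, -3) → (-1, 3)
T2 rotate counter-clockwise with cos θ = -5/13, sin θ = 12/13: (-1, 3) → (-31/13, -27/13)
T3 scale by (-2, 2): (-31/13, -27/13) → (62/13, -54/13)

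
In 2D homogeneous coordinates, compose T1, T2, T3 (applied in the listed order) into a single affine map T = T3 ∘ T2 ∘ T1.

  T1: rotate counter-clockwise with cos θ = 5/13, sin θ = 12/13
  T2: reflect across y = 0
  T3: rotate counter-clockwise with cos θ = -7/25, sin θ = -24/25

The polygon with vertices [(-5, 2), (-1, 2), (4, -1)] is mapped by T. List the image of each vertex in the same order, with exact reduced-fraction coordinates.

image vertices: (1543/325, 826/325), (251/325, 682/325), (-1256/325, -467/325)

T1 rotate counter-clockwise with cos θ = 5/13, sin θ = 12/13: (-5, 2) → (-49/13, -50/13); (-1, 2) → (-29/13, -2/13); (4, -1) → (32/13, 43/13)
T2 reflect across y = 0: (-49/13, -50/13) → (-49/13, 50/13); (-29/13, -2/13) → (-29/13, 2/13); (32/13, 43/13) → (32/13, -43/13)
T3 rotate counter-clockwise with cos θ = -7/25, sin θ = -24/25: (-49/13, 50/13) → (1543/325, 826/325); (-29/13, 2/13) → (251/325, 682/325); (32/13, -43/13) → (-1256/325, -467/325)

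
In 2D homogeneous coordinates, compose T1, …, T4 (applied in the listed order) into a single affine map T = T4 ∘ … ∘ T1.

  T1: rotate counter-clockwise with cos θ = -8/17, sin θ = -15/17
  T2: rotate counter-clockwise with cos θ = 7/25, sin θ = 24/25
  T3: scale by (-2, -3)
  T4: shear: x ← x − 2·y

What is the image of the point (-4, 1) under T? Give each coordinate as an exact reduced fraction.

T(p) = (2158/85, -4476/425)

T1 rotate counter-clockwise with cos θ = -8/17, sin θ = -15/17: (-4, 1) → (47/17, 52/17)
T2 rotate counter-clockwise with cos θ = 7/25, sin θ = 24/25: (47/17, 52/17) → (-919/425, 1492/425)
T3 scale by (-2, -3): (-919/425, 1492/425) → (1838/425, -4476/425)
T4 shear: x ← x − 2·y: (1838/425, -4476/425) → (2158/85, -4476/425)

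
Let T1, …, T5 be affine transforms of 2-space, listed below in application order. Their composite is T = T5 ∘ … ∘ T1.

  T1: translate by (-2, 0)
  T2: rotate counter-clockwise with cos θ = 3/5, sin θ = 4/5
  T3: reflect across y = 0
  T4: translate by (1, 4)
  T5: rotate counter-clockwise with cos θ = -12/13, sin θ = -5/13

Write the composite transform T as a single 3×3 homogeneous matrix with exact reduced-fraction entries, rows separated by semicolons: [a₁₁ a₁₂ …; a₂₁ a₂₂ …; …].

T1 = [1 0 -2; 0 1 0; 0 0 1]
T2·T1 = [3/5 -4/5 -6/5; 4/5 3/5 -8/5; 0 0 1]
T3·…·T1 = [3/5 -4/5 -6/5; -4/5 -3/5 8/5; 0 0 1]
T4·…·T1 = [3/5 -4/5 -1/5; -4/5 -3/5 28/5; 0 0 1]
T5·…·T1 = [-56/65 33/65 152/65; 33/65 56/65 -331/65; 0 0 1]

T = [-56/65 33/65 152/65; 33/65 56/65 -331/65; 0 0 1]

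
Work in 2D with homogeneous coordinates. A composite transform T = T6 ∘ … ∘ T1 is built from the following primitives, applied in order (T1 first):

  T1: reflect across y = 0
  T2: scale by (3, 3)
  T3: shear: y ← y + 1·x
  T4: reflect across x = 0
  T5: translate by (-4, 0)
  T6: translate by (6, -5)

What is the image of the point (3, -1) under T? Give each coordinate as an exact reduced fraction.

T(p) = (-7, 7)

T1 reflect across y = 0: (3, -1) → (3, 1)
T2 scale by (3, 3): (3, 1) → (9, 3)
T3 shear: y ← y + 1·x: (9, 3) → (9, 12)
T4 reflect across x = 0: (9, 12) → (-9, 12)
T5 translate by (-4, 0): (-9, 12) → (-13, 12)
T6 translate by (6, -5): (-13, 12) → (-7, 7)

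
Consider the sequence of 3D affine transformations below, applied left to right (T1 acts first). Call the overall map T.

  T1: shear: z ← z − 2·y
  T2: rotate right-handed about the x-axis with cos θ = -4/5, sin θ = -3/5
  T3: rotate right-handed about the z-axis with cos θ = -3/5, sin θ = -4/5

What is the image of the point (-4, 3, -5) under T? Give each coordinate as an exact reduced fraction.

T(p) = (-24/5, 43/5, 7)

T1 shear: z ← z − 2·y: (-4, 3, -5) → (-4, 3, -11)
T2 rotate right-handed about the x-axis with cos θ = -4/5, sin θ = -3/5: (-4, 3, -11) → (-4, -9, 7)
T3 rotate right-handed about the z-axis with cos θ = -3/5, sin θ = -4/5: (-4, -9, 7) → (-24/5, 43/5, 7)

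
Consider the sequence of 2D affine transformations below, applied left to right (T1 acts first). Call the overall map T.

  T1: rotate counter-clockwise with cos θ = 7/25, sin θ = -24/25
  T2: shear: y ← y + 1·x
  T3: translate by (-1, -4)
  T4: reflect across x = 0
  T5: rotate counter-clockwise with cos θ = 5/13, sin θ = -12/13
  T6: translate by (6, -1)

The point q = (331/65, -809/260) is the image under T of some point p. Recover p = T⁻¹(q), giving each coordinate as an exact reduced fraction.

T1 = [7/25 24/25 0; -24/25 7/25 0; 0 0 1]
T2·T1 = [7/25 24/25 0; -17/25 31/25 0; 0 0 1]
T3·…·T1 = [7/25 24/25 -1; -17/25 31/25 -4; 0 0 1]
T4·…·T1 = [-7/25 -24/25 1; -17/25 31/25 -4; 0 0 1]
T5·…·T1 = [-239/325 252/325 -43/13; -1/325 443/325 -32/13; 0 0 1]
T6·…·T1 = [-239/325 252/325 35/13; -1/325 443/325 -45/13; 0 0 1]
det M = -1; M⁻¹ = [-443/325 252/325 413/65; -1/325 239/325 166/65; 0 0 1]
M⁻¹ · (331/65, -809/260)ᵀ = (-3, 1/4)ᵀ

p = (-3, 1/4)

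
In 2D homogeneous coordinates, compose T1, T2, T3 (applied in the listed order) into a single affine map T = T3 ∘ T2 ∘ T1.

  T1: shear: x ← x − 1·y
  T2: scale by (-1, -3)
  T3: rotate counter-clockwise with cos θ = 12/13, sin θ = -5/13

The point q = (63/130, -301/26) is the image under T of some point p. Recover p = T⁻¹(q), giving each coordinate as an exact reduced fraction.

T1 = [1 -1 0; 0 1 0; 0 0 1]
T2·T1 = [-1 1 0; 0 -3 0; 0 0 1]
T3·…·T1 = [-12/13 -3/13 0; 5/13 -41/13 0; 0 0 1]
det M = 3; M⁻¹ = [-41/39 1/13 0; -5/39 -4/13 0; 0 0 1]
M⁻¹ · (63/130, -301/26)ᵀ = (-7/5, 7/2)ᵀ

p = (-7/5, 7/2)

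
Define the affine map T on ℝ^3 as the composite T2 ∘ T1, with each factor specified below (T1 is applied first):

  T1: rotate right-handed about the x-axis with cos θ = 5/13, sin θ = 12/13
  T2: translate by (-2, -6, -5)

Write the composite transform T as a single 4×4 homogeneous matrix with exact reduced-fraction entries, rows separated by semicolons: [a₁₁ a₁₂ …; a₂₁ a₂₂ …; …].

T = [1 0 0 -2; 0 5/13 -12/13 -6; 0 12/13 5/13 -5; 0 0 0 1]

T1 = [1 0 0 0; 0 5/13 -12/13 0; 0 12/13 5/13 0; 0 0 0 1]
T2·T1 = [1 0 0 -2; 0 5/13 -12/13 -6; 0 12/13 5/13 -5; 0 0 0 1]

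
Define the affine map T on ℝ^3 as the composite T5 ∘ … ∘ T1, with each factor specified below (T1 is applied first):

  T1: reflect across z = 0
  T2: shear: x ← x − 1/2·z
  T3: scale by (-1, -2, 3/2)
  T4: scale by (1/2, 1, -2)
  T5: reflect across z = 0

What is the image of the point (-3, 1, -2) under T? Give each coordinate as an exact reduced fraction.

T(p) = (2, -2, 6)

T1 reflect across z = 0: (-3, 1, -2) → (-3, 1, 2)
T2 shear: x ← x − 1/2·z: (-3, 1, 2) → (-4, 1, 2)
T3 scale by (-1, -2, 3/2): (-4, 1, 2) → (4, -2, 3)
T4 scale by (1/2, 1, -2): (4, -2, 3) → (2, -2, -6)
T5 reflect across z = 0: (2, -2, -6) → (2, -2, 6)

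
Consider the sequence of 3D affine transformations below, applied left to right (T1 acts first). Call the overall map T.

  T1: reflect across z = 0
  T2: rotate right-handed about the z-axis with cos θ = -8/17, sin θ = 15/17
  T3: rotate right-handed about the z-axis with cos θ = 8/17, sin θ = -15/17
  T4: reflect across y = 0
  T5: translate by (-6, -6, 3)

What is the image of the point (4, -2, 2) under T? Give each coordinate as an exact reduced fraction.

T(p) = (-610/289, -2372/289, 1)

T1 reflect across z = 0: (4, -2, 2) → (4, -2, -2)
T2 rotate right-handed about the z-axis with cos θ = -8/17, sin θ = 15/17: (4, -2, -2) → (-2/17, 76/17, -2)
T3 rotate right-handed about the z-axis with cos θ = 8/17, sin θ = -15/17: (-2/17, 76/17, -2) → (1124/289, 638/289, -2)
T4 reflect across y = 0: (1124/289, 638/289, -2) → (1124/289, -638/289, -2)
T5 translate by (-6, -6, 3): (1124/289, -638/289, -2) → (-610/289, -2372/289, 1)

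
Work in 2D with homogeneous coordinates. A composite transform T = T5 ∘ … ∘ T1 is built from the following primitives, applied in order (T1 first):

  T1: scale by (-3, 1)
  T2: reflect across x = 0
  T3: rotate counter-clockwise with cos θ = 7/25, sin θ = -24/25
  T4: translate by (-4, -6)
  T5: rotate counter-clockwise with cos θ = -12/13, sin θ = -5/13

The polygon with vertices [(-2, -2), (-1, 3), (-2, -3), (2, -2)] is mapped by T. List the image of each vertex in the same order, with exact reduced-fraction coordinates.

image vertices: (436/65, 238/65), (303/325, 929/325), (2433/325, 1394/325), (-268/325, 4226/325)

T1 scale by (-3, 1): (-2, -2) → (6, -2); (-1, 3) → (3, 3); (-2, -3) → (6, -3); (2, -2) → (-6, -2)
T2 reflect across x = 0: (6, -2) → (-6, -2); (3, 3) → (-3, 3); (6, -3) → (-6, -3); (-6, -2) → (6, -2)
T3 rotate counter-clockwise with cos θ = 7/25, sin θ = -24/25: (-6, -2) → (-18/5, 26/5); (-3, 3) → (51/25, 93/25); (-6, -3) → (-114/25, 123/25); (6, -2) → (-6/25, -158/25)
T4 translate by (-4, -6): (-18/5, 26/5) → (-38/5, -4/5); (51/25, 93/25) → (-49/25, -57/25); (-114/25, 123/25) → (-214/25, -27/25); (-6/25, -158/25) → (-106/25, -308/25)
T5 rotate counter-clockwise with cos θ = -12/13, sin θ = -5/13: (-38/5, -4/5) → (436/65, 238/65); (-49/25, -57/25) → (303/325, 929/325); (-214/25, -27/25) → (2433/325, 1394/325); (-106/25, -308/25) → (-268/325, 4226/325)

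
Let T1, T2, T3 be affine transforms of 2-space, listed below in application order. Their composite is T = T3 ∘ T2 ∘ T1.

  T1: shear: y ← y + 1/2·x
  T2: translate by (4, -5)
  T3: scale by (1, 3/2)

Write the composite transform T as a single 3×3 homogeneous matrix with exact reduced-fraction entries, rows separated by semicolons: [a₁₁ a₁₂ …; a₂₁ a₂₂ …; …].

T1 = [1 0 0; 1/2 1 0; 0 0 1]
T2·T1 = [1 0 4; 1/2 1 -5; 0 0 1]
T3·…·T1 = [1 0 4; 3/4 3/2 -15/2; 0 0 1]

T = [1 0 4; 3/4 3/2 -15/2; 0 0 1]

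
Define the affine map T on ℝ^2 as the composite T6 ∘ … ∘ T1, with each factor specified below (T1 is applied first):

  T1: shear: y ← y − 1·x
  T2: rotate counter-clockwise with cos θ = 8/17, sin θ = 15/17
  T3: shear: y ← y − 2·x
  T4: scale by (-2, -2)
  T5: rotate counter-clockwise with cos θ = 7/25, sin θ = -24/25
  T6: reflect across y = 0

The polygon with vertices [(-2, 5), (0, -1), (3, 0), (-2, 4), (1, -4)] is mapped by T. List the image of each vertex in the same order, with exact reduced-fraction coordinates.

T1 shear: y ← y − 1·x: (-2, 5) → (-2, 7); (0, -1) → (0, -1); (3, 0) → (3, -3); (-2, 4) → (-2, 6); (1, -4) → (1, -5)
T2 rotate counter-clockwise with cos θ = 8/17, sin θ = 15/17: (-2, 7) → (-121/17, 26/17); (0, -1) → (15/17, -8/17); (3, -3) → (69/17, 21/17); (-2, 6) → (-106/17, 18/17); (1, -5) → (83/17, -25/17)
T3 shear: y ← y − 2·x: (-121/17, 26/17) → (-121/17, 268/17); (15/17, -8/17) → (15/17, -38/17); (69/17, 21/17) → (69/17, -117/17); (-106/17, 18/17) → (-106/17, 230/17); (83/17, -25/17) → (83/17, -191/17)
T4 scale by (-2, -2): (-121/17, 268/17) → (242/17, -536/17); (15/17, -38/17) → (-30/17, 76/17); (69/17, -117/17) → (-138/17, 234/17); (-106/17, 230/17) → (212/17, -460/17); (83/17, -191/17) → (-166/17, 382/17)
T5 rotate counter-clockwise with cos θ = 7/25, sin θ = -24/25: (242/17, -536/17) → (-2234/85, -1912/85); (-30/17, 76/17) → (1614/425, 1252/425); (-138/17, 234/17) → (186/17, 198/17); (212/17, -460/17) → (-9556/425, -8308/425); (-166/17, 382/17) → (8006/425, 6658/425)
T6 reflect across y = 0: (-2234/85, -1912/85) → (-2234/85, 1912/85); (1614/425, 1252/425) → (1614/425, -1252/425); (186/17, 198/17) → (186/17, -198/17); (-9556/425, -8308/425) → (-9556/425, 8308/425); (8006/425, 6658/425) → (8006/425, -6658/425)

image vertices: (-2234/85, 1912/85), (1614/425, -1252/425), (186/17, -198/17), (-9556/425, 8308/425), (8006/425, -6658/425)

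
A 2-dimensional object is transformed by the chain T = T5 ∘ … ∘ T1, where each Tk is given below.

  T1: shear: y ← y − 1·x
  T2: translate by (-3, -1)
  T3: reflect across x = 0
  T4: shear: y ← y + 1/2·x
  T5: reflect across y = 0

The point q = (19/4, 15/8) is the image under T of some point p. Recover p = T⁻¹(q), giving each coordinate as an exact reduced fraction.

p = (-7/4, -5)

T1 = [1 0 0; -1 1 0; 0 0 1]
T2·T1 = [1 0 -3; -1 1 -1; 0 0 1]
T3·…·T1 = [-1 0 3; -1 1 -1; 0 0 1]
T4·…·T1 = [-1 0 3; -3/2 1 1/2; 0 0 1]
T5·…·T1 = [-1 0 3; 3/2 -1 -1/2; 0 0 1]
det M = 1; M⁻¹ = [-1 0 3; -3/2 -1 4; 0 0 1]
M⁻¹ · (19/4, 15/8)ᵀ = (-7/4, -5)ᵀ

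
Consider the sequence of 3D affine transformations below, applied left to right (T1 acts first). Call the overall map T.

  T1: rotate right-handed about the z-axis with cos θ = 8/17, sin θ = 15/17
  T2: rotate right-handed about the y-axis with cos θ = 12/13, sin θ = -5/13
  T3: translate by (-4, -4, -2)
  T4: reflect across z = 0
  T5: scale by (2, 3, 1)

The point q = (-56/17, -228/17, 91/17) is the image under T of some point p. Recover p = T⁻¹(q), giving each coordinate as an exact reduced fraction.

T1 = [8/17 -15/17 0 0; 15/17 8/17 0 0; 0 0 1 0; 0 0 0 1]
T2·T1 = [96/221 -180/221 -5/13 0; 15/17 8/17 0 0; 40/221 -75/221 12/13 0; 0 0 0 1]
T3·…·T1 = [96/221 -180/221 -5/13 -4; 15/17 8/17 0 -4; 40/221 -75/221 12/13 -2; 0 0 0 1]
T4·…·T1 = [96/221 -180/221 -5/13 -4; 15/17 8/17 0 -4; -40/221 75/221 -12/13 2; 0 0 0 1]
T5·…·T1 = [192/221 -360/221 -10/13 -8; 45/17 24/17 0 -12; -40/221 75/221 -12/13 2; 0 0 0 1]
det M = -6; M⁻¹ = [48/221 5/17 -40/221 1244/221; -90/221 8/51 75/221 -454/221; -5/26 0 -12/13 4/13; 0 0 0 1]
M⁻¹ · (-56/17, -228/17, 91/17)ᵀ = (0, -1, -4)ᵀ

p = (0, -1, -4)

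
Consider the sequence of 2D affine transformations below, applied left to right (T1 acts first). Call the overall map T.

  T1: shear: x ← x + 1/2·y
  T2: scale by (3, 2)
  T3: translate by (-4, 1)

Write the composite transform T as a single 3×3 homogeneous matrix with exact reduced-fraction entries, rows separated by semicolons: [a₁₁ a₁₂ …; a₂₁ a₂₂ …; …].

T1 = [1 1/2 0; 0 1 0; 0 0 1]
T2·T1 = [3 3/2 0; 0 2 0; 0 0 1]
T3·…·T1 = [3 3/2 -4; 0 2 1; 0 0 1]

T = [3 3/2 -4; 0 2 1; 0 0 1]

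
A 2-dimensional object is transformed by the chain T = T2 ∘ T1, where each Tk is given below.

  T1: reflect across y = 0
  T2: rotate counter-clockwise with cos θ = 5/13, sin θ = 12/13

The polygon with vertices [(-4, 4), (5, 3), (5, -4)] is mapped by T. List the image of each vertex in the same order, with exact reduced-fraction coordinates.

image vertices: (28/13, -68/13), (61/13, 45/13), (-23/13, 80/13)

T1 reflect across y = 0: (-4, 4) → (-4, -4); (5, 3) → (5, -3); (5, -4) → (5, 4)
T2 rotate counter-clockwise with cos θ = 5/13, sin θ = 12/13: (-4, -4) → (28/13, -68/13); (5, -3) → (61/13, 45/13); (5, 4) → (-23/13, 80/13)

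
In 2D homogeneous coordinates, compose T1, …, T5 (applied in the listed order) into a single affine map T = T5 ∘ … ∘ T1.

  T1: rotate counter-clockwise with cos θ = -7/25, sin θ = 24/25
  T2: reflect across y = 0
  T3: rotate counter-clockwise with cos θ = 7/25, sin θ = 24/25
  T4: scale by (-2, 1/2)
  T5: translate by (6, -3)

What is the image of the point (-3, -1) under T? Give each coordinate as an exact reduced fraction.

T1 rotate counter-clockwise with cos θ = -7/25, sin θ = 24/25: (-3, -1) → (9/5, -13/5)
T2 reflect across y = 0: (9/5, -13/5) → (9/5, 13/5)
T3 rotate counter-clockwise with cos θ = 7/25, sin θ = 24/25: (9/5, 13/5) → (-249/125, 307/125)
T4 scale by (-2, 1/2): (-249/125, 307/125) → (498/125, 307/250)
T5 translate by (6, -3): (498/125, 307/250) → (1248/125, -443/250)

T(p) = (1248/125, -443/250)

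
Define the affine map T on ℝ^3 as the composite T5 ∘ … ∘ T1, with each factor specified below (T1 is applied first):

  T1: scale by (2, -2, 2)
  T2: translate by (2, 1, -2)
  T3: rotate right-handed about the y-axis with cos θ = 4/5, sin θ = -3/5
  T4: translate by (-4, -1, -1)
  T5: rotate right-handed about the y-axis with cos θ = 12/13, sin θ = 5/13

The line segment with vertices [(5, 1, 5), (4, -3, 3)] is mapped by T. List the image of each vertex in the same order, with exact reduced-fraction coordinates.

T1 scale by (2, -2, 2): (5, 1, 5) → (10, -2, 10); (4, -3, 3) → (8, 6, 6)
T2 translate by (2, 1, -2): (10, -2, 10) → (12, -1, 8); (8, 6, 6) → (10, 7, 4)
T3 rotate right-handed about the y-axis with cos θ = 4/5, sin θ = -3/5: (12, -1, 8) → (24/5, -1, 68/5); (10, 7, 4) → (28/5, 7, 46/5)
T4 translate by (-4, -1, -1): (24/5, -1, 68/5) → (4/5, -2, 63/5); (28/5, 7, 46/5) → (8/5, 6, 41/5)
T5 rotate right-handed about the y-axis with cos θ = 12/13, sin θ = 5/13: (4/5, -2, 63/5) → (363/65, -2, 736/65); (8/5, 6, 41/5) → (301/65, 6, 452/65)

image vertices: (363/65, -2, 736/65), (301/65, 6, 452/65)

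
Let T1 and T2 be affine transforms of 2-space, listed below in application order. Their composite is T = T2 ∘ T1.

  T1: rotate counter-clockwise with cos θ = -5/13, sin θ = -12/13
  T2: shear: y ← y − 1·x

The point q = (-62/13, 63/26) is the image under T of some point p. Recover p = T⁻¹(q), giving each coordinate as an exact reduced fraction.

p = (4, -7/2)

T1 = [-5/13 12/13 0; -12/13 -5/13 0; 0 0 1]
T2·T1 = [-5/13 12/13 0; -7/13 -17/13 0; 0 0 1]
det M = 1; M⁻¹ = [-17/13 -12/13 0; 7/13 -5/13 0; 0 0 1]
M⁻¹ · (-62/13, 63/26)ᵀ = (4, -7/2)ᵀ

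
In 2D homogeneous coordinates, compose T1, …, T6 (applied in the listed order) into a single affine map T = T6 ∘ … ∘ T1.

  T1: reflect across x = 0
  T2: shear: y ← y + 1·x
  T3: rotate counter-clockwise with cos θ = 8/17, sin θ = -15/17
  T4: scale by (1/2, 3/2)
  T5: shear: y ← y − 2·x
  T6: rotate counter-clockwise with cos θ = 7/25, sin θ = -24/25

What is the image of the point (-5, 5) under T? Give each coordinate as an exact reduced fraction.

T1 reflect across x = 0: (-5, 5) → (5, 5)
T2 shear: y ← y + 1·x: (5, 5) → (5, 10)
T3 rotate counter-clockwise with cos θ = 8/17, sin θ = -15/17: (5, 10) → (190/17, 5/17)
T4 scale by (1/2, 3/2): (190/17, 5/17) → (95/17, 15/34)
T5 shear: y ← y − 2·x: (95/17, 15/34) → (95/17, -365/34)
T6 rotate counter-clockwise with cos θ = 7/25, sin θ = -24/25: (95/17, -365/34) → (-743/85, -1423/170)

T(p) = (-743/85, -1423/170)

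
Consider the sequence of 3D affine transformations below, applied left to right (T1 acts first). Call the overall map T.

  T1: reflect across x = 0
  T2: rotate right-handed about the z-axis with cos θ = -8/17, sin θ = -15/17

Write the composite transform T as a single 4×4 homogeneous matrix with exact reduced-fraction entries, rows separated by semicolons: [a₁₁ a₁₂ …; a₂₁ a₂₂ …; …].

T = [8/17 15/17 0 0; 15/17 -8/17 0 0; 0 0 1 0; 0 0 0 1]

T1 = [-1 0 0 0; 0 1 0 0; 0 0 1 0; 0 0 0 1]
T2·T1 = [8/17 15/17 0 0; 15/17 -8/17 0 0; 0 0 1 0; 0 0 0 1]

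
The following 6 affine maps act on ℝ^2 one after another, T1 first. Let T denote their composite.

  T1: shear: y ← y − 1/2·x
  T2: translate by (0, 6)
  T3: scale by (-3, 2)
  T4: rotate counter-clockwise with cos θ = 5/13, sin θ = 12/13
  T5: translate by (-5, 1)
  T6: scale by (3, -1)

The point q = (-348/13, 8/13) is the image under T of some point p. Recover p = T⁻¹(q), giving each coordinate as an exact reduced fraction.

T1 = [1 0 0; -1/2 1 0; 0 0 1]
T2·T1 = [1 0 0; -1/2 1 6; 0 0 1]
T3·…·T1 = [-3 0 0; -1 2 12; 0 0 1]
T4·…·T1 = [-3/13 -24/13 -144/13; -41/13 10/13 60/13; 0 0 1]
T5·…·T1 = [-3/13 -24/13 -209/13; -41/13 10/13 73/13; 0 0 1]
T6·…·T1 = [-9/13 -72/13 -627/13; 41/13 -10/13 -73/13; 0 0 1]
det M = 18; M⁻¹ = [-5/117 4/13 -1/3; -41/234 -1/26 -26/3; 0 0 1]
M⁻¹ · (-348/13, 8/13)ᵀ = (1, -4)ᵀ

p = (1, -4)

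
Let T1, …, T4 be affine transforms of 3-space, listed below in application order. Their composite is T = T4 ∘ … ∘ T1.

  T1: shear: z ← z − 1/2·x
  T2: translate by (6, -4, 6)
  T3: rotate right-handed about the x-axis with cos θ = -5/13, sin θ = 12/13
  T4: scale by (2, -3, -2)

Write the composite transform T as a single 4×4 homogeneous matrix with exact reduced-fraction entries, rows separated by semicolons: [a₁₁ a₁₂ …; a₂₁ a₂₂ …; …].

T1 = [1 0 0 0; 0 1 0 0; -1/2 0 1 0; 0 0 0 1]
T2·T1 = [1 0 0 6; 0 1 0 -4; -1/2 0 1 6; 0 0 0 1]
T3·…·T1 = [1 0 0 6; 6/13 -5/13 -12/13 -4; 5/26 12/13 -5/13 -6; 0 0 0 1]
T4·…·T1 = [2 0 0 12; -18/13 15/13 36/13 12; -5/13 -24/13 10/13 12; 0 0 0 1]

T = [2 0 0 12; -18/13 15/13 36/13 12; -5/13 -24/13 10/13 12; 0 0 0 1]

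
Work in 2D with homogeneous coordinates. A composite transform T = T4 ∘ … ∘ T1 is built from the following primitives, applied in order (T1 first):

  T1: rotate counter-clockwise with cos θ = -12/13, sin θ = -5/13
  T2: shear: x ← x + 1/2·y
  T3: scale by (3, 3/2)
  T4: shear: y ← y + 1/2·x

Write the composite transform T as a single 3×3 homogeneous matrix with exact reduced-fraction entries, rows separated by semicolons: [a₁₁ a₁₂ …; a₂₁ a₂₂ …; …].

T1 = [-12/13 5/13 0; -5/13 -12/13 0; 0 0 1]
T2·T1 = [-29/26 -1/13 0; -5/13 -12/13 0; 0 0 1]
T3·…·T1 = [-87/26 -3/13 0; -15/26 -18/13 0; 0 0 1]
T4·…·T1 = [-87/26 -3/13 0; -9/4 -3/2 0; 0 0 1]

T = [-87/26 -3/13 0; -9/4 -3/2 0; 0 0 1]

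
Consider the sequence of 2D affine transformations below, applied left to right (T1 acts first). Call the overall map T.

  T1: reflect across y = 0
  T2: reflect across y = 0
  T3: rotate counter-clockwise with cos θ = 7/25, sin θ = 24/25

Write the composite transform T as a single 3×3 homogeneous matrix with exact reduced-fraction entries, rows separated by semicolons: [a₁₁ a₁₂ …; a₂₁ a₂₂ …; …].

T = [7/25 -24/25 0; 24/25 7/25 0; 0 0 1]

T1 = [1 0 0; 0 -1 0; 0 0 1]
T2·T1 = [1 0 0; 0 1 0; 0 0 1]
T3·…·T1 = [7/25 -24/25 0; 24/25 7/25 0; 0 0 1]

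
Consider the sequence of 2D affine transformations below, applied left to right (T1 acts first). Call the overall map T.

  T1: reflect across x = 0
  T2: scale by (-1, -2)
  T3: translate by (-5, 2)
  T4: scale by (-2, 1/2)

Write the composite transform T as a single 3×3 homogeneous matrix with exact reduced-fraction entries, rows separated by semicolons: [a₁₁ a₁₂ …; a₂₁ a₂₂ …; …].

T1 = [-1 0 0; 0 1 0; 0 0 1]
T2·T1 = [1 0 0; 0 -2 0; 0 0 1]
T3·…·T1 = [1 0 -5; 0 -2 2; 0 0 1]
T4·…·T1 = [-2 0 10; 0 -1 1; 0 0 1]

T = [-2 0 10; 0 -1 1; 0 0 1]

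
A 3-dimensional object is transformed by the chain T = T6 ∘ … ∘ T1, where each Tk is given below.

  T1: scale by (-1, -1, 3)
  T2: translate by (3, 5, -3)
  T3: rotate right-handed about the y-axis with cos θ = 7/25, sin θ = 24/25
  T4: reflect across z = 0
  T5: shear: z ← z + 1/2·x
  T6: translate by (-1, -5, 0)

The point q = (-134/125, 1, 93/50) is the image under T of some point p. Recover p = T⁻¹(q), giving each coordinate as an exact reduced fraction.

p = (6/5, -1, 4/5)

T1 = [-1 0 0 0; 0 -1 0 0; 0 0 3 0; 0 0 0 1]
T2·T1 = [-1 0 0 3; 0 -1 0 5; 0 0 3 -3; 0 0 0 1]
T3·…·T1 = [-7/25 0 72/25 -51/25; 0 -1 0 5; 24/25 0 21/25 -93/25; 0 0 0 1]
T4·…·T1 = [-7/25 0 72/25 -51/25; 0 -1 0 5; -24/25 0 -21/25 93/25; 0 0 0 1]
T5·…·T1 = [-7/25 0 72/25 -51/25; 0 -1 0 5; -11/10 0 3/5 27/10; 0 0 0 1]
T6·…·T1 = [-7/25 0 72/25 -76/25; 0 -1 0 0; -11/10 0 3/5 27/10; 0 0 0 1]
det M = -3; M⁻¹ = [1/5 0 -24/25 16/5; 0 -1 0 0; 11/30 0 -7/75 41/30; 0 0 0 1]
M⁻¹ · (-134/125, 1, 93/50)ᵀ = (6/5, -1, 4/5)ᵀ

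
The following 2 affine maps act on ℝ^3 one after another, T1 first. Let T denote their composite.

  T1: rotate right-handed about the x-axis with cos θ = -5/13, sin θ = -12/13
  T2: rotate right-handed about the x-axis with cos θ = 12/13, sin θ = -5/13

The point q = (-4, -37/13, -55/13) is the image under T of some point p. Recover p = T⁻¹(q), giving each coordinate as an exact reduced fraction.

T1 = [1 0 0 0; 0 -5/13 12/13 0; 0 -12/13 -5/13 0; 0 0 0 1]
T2·T1 = [1 0 0 0; 0 -120/169 119/169 0; 0 -119/169 -120/169 0; 0 0 0 1]
det M = 1; M⁻¹ = [1 0 0 0; 0 -120/169 -119/169 0; 0 119/169 -120/169 0; 0 0 0 1]
M⁻¹ · (-4, -37/13, -55/13)ᵀ = (-4, 5, 1)ᵀ

p = (-4, 5, 1)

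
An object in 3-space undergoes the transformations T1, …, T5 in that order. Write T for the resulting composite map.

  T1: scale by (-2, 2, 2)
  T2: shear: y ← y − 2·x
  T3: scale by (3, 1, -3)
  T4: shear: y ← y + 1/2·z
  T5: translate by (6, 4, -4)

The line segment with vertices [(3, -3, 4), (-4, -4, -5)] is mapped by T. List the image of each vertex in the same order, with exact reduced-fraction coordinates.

image vertices: (-12, -2, -28), (30, -5, 26)

T1 scale by (-2, 2, 2): (3, -3, 4) → (-6, -6, 8); (-4, -4, -5) → (8, -8, -10)
T2 shear: y ← y − 2·x: (-6, -6, 8) → (-6, 6, 8); (8, -8, -10) → (8, -24, -10)
T3 scale by (3, 1, -3): (-6, 6, 8) → (-18, 6, -24); (8, -24, -10) → (24, -24, 30)
T4 shear: y ← y + 1/2·z: (-18, 6, -24) → (-18, -6, -24); (24, -24, 30) → (24, -9, 30)
T5 translate by (6, 4, -4): (-18, -6, -24) → (-12, -2, -28); (24, -9, 30) → (30, -5, 26)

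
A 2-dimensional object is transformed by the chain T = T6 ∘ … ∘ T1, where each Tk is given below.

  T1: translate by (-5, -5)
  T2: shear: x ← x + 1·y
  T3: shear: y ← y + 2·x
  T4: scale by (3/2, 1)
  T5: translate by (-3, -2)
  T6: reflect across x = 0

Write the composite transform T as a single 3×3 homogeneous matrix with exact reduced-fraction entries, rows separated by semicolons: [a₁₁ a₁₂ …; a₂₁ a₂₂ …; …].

T1 = [1 0 -5; 0 1 -5; 0 0 1]
T2·T1 = [1 1 -10; 0 1 -5; 0 0 1]
T3·…·T1 = [1 1 -10; 2 3 -25; 0 0 1]
T4·…·T1 = [3/2 3/2 -15; 2 3 -25; 0 0 1]
T5·…·T1 = [3/2 3/2 -18; 2 3 -27; 0 0 1]
T6·…·T1 = [-3/2 -3/2 18; 2 3 -27; 0 0 1]

T = [-3/2 -3/2 18; 2 3 -27; 0 0 1]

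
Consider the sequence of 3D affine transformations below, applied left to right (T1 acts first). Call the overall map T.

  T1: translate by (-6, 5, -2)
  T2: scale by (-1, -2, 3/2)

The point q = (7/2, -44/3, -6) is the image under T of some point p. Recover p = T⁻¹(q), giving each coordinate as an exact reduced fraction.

p = (5/2, 7/3, -2)

T1 = [1 0 0 -6; 0 1 0 5; 0 0 1 -2; 0 0 0 1]
T2·T1 = [-1 0 0 6; 0 -2 0 -10; 0 0 3/2 -3; 0 0 0 1]
det M = 3; M⁻¹ = [-1 0 0 6; 0 -1/2 0 -5; 0 0 2/3 2; 0 0 0 1]
M⁻¹ · (7/2, -44/3, -6)ᵀ = (5/2, 7/3, -2)ᵀ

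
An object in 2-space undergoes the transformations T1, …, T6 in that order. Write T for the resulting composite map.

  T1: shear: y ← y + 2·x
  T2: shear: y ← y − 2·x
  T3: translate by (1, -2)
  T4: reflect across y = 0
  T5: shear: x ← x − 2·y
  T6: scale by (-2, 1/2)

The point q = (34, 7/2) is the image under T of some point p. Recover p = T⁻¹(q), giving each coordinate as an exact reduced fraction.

T1 = [1 0 0; 2 1 0; 0 0 1]
T2·T1 = [1 0 0; 0 1 0; 0 0 1]
T3·…·T1 = [1 0 1; 0 1 -2; 0 0 1]
T4·…·T1 = [1 0 1; 0 -1 2; 0 0 1]
T5·…·T1 = [1 2 -3; 0 -1 2; 0 0 1]
T6·…·T1 = [-2 -4 6; 0 -1/2 1; 0 0 1]
det M = 1; M⁻¹ = [-1/2 4 -1; 0 -2 2; 0 0 1]
M⁻¹ · (34, 7/2)ᵀ = (-4, -5)ᵀ

p = (-4, -5)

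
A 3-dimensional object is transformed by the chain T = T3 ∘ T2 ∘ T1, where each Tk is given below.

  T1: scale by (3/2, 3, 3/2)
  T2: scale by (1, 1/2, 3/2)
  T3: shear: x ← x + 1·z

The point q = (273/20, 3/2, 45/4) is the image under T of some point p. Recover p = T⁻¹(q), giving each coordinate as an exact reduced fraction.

T1 = [3/2 0 0 0; 0 3 0 0; 0 0 3/2 0; 0 0 0 1]
T2·T1 = [3/2 0 0 0; 0 3/2 0 0; 0 0 9/4 0; 0 0 0 1]
T3·…·T1 = [3/2 0 9/4 0; 0 3/2 0 0; 0 0 9/4 0; 0 0 0 1]
det M = 81/16; M⁻¹ = [2/3 0 -2/3 0; 0 2/3 0 0; 0 0 4/9 0; 0 0 0 1]
M⁻¹ · (273/20, 3/2, 45/4)ᵀ = (8/5, 1, 5)ᵀ

p = (8/5, 1, 5)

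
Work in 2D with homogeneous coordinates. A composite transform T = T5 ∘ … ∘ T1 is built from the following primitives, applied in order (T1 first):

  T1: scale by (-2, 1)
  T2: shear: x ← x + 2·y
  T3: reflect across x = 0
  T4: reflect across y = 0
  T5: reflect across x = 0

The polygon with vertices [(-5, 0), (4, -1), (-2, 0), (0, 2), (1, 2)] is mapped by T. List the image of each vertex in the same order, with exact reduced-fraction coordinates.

image vertices: (10, 0), (-10, 1), (4, 0), (4, -2), (2, -2)

T1 scale by (-2, 1): (-5, 0) → (10, 0); (4, -1) → (-8, -1); (-2, 0) → (4, 0); (0, 2) → (0, 2); (1, 2) → (-2, 2)
T2 shear: x ← x + 2·y: (10, 0) → (10, 0); (-8, -1) → (-10, -1); (4, 0) → (4, 0); (0, 2) → (4, 2); (-2, 2) → (2, 2)
T3 reflect across x = 0: (10, 0) → (-10, 0); (-10, -1) → (10, -1); (4, 0) → (-4, 0); (4, 2) → (-4, 2); (2, 2) → (-2, 2)
T4 reflect across y = 0: (-10, 0) → (-10, 0); (10, -1) → (10, 1); (-4, 0) → (-4, 0); (-4, 2) → (-4, -2); (-2, 2) → (-2, -2)
T5 reflect across x = 0: (-10, 0) → (10, 0); (10, 1) → (-10, 1); (-4, 0) → (4, 0); (-4, -2) → (4, -2); (-2, -2) → (2, -2)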